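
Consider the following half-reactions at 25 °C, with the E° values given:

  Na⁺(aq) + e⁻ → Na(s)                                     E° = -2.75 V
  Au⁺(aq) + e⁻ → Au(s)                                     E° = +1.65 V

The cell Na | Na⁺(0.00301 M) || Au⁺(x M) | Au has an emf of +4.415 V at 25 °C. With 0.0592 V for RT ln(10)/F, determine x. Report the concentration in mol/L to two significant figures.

0.0054 M

Au⁺/Au is the cathode, Na⁺/Na the anode: E°cell = +4.40 V, n = 1.
Overall reaction: Au⁺(aq) + Na(s) → Au(s) + Na⁺(aq); Q = [Na⁺]^1/[Au⁺]^1.
From E = E° − (0.0592/n) log Q: log Q = (E° − E)·n/0.0592 = (+4.40 − (+4.415))·1/0.0592 = -0.2534.
So 1·log[Au⁺] = 1·log(0.00301) − log Q = -2.5214 − (-0.2534) = -2.2680; [Au⁺] = 10^(-2.2680) ≈ 0.0054 M.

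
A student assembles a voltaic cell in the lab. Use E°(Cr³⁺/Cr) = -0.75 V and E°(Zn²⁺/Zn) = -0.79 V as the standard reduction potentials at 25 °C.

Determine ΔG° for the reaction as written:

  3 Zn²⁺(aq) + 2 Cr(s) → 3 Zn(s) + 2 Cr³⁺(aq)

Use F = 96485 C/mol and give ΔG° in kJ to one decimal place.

As written, Zn²⁺/Zn is reduced (cathode) and Cr³⁺/Cr is oxidised (anode), so E°cell = (-0.79) − (-0.75) = -0.04 V.
Balancing electrons gives n = 6.
ΔG° = −nFE° = −(6)(96485)(-0.04) = 23,156 J = +23.2 kJ.

+23.2 kJ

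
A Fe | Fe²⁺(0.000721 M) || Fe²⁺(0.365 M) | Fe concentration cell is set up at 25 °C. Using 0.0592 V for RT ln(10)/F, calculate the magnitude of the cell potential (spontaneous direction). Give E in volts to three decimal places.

+0.080 V

For a concentration cell E°cell = 0. The 0.365 M side is the cathode (reduction is favoured where [Fe²⁺] is higher).
With n = 2, E = −(0.0592/2) log([Fe²⁺]ₐₙ/[Fe²⁺]꜀ₐₜ) = −(0.0592/2) log(0.000721/0.365) = −(0.0592/2)(-2.704) = +0.080 V.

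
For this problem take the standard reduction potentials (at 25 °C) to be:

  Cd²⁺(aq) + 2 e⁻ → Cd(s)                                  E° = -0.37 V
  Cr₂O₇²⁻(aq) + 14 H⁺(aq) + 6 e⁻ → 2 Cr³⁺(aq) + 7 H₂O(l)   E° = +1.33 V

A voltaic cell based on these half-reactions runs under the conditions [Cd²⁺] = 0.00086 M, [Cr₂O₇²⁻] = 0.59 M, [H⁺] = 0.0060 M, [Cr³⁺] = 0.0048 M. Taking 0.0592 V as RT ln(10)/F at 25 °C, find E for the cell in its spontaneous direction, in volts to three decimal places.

+1.527 V

Cr₂O₇²⁻/Cr³⁺ is the cathode (higher E°), Cd²⁺/Cd the anode: E°cell = +1.33 − (-0.37) = +1.70 V, n = 6.
Overall: Cr₂O₇²⁻(aq) + 14 H⁺(aq) + 3 Cd(s) → 2 Cr³⁺(aq) + 7 H₂O(l) + 3 Cd²⁺(aq)
Q = [Cr³⁺]^2·[Cd²⁺]^3 / ([Cr₂O₇²⁻]·[H⁺]^14); log Q = 17.501.
E = E° − (0.0592/n) log Q = +1.70 − (0.0592/6)(17.501) = +1.527 V.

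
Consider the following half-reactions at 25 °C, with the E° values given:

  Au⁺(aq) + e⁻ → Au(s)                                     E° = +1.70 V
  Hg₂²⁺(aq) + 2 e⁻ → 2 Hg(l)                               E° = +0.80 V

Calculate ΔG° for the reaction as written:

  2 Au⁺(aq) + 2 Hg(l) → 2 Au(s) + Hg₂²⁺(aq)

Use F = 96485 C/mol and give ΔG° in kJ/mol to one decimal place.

-173.7 kJ/mol

As written, Au⁺/Au is reduced (cathode) and Hg₂²⁺/Hg is oxidised (anode), so E°cell = (+1.70) − (+0.80) = +0.90 V.
Balancing electrons gives n = 2.
ΔG° = −nFE° = −(2)(96485)(+0.90) = -173,673 J = -173.7 kJ/mol.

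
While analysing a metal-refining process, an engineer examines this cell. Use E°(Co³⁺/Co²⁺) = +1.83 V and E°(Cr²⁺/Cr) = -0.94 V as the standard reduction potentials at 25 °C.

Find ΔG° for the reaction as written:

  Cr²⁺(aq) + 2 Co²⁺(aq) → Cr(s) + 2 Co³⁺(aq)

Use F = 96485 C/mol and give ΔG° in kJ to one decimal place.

As written, Cr²⁺/Cr is reduced (cathode) and Co³⁺/Co²⁺ is oxidised (anode), so E°cell = (-0.94) − (+1.83) = -2.77 V.
Balancing electrons gives n = 2.
ΔG° = −nFE° = −(2)(96485)(-2.77) = 534,527 J = +534.5 kJ.

+534.5 kJ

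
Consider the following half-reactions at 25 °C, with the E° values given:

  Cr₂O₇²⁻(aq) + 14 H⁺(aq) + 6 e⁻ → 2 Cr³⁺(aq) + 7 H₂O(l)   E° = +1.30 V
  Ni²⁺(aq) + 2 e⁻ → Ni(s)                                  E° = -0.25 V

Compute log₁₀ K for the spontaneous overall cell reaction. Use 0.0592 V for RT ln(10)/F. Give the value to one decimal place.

Cathode: Cr₂O₇²⁻/Cr³⁺; anode: Ni²⁺/Ni. E°cell = +1.55 V, n = 6.
log K = nE°cell / 0.0592 = (6)(+1.55) / 0.0592 = 157.1.

157.1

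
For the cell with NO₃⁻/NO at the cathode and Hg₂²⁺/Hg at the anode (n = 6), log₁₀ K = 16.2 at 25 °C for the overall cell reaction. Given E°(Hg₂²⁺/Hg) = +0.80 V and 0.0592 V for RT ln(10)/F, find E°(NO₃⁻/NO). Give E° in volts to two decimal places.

+0.96 V

E°cell = (0.0592/n)·log K = (0.0592/6)(16.2) = +0.160 V.
Since NO₃⁻/NO is the cathode and Hg₂²⁺/Hg the anode, E°cell = E°(NO₃⁻/NO) − E°(Hg₂²⁺/Hg).
So E°(NO₃⁻/NO) = E°cell + E°(Hg₂²⁺/Hg) = +0.160 + (+0.80) = +0.96 V.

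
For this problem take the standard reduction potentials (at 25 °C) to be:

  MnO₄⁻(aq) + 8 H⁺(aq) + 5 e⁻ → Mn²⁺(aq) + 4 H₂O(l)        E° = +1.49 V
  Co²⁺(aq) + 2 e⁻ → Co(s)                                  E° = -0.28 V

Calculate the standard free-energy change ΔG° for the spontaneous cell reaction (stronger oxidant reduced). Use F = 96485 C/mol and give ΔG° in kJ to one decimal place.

MnO₄⁻/Mn²⁺ (E° = +1.49 V) is the cathode; Co²⁺/Co (E° = -0.28 V) is the anode, so E°cell = +1.77 V.
Balancing electrons gives n = 10 (lcm of 5 and 2).
ΔG° = −nFE° = −(10)(96485)(+1.77) = -1,707,784 J = -1707.8 kJ.

-1707.8 kJ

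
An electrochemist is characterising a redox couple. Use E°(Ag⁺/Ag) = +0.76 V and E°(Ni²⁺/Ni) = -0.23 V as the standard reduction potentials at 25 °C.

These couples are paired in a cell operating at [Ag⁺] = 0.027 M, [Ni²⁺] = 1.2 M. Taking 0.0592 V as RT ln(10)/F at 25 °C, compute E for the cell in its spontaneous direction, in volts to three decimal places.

+0.895 V

Ag⁺/Ag is the cathode (higher E°), Ni²⁺/Ni the anode: E°cell = +0.76 − (-0.23) = +0.99 V, n = 2.
Overall: 2 Ag⁺(aq) + Ni(s) → 2 Ag(s) + Ni²⁺(aq)
Q = [Ni²⁺] / ([Ag⁺]^2); log Q = 3.216.
E = E° − (0.0592/n) log Q = +0.99 − (0.0592/2)(3.216) = +0.895 V.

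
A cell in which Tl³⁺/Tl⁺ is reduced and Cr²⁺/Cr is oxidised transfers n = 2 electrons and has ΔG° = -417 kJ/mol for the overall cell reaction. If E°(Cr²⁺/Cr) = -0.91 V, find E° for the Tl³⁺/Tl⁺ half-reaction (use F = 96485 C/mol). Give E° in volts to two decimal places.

+1.25 V

E°cell = −ΔG°/(nF) = −(-417×10³)/((2)(96485)) = +2.161 V.
Since Tl³⁺/Tl⁺ is the cathode and Cr²⁺/Cr the anode, E°cell = E°(Tl³⁺/Tl⁺) − E°(Cr²⁺/Cr).
So E°(Tl³⁺/Tl⁺) = E°cell + E°(Cr²⁺/Cr) = +2.161 + (-0.91) = +1.25 V.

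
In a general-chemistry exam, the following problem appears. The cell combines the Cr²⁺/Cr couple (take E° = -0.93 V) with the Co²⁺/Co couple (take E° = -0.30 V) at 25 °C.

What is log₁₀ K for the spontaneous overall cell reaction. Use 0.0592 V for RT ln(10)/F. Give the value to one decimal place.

21.3

Cathode: Co²⁺/Co; anode: Cr²⁺/Cr. E°cell = +0.63 V, n = 2.
log K = nE°cell / 0.0592 = (2)(+0.63) / 0.0592 = 21.3.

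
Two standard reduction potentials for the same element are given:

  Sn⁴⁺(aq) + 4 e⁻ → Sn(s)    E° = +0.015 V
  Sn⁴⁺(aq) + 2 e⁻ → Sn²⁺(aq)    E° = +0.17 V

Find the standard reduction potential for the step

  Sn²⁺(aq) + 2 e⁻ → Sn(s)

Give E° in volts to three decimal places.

-0.140 V

Sequential free energies add, so n₃E°₃ = n₁E°₁ + n₂E°₂.
With n₃ = 4, and the known step contributing 2×(+0.17) V, the unknown satisfies 2·E° = 4×(+0.015) − 2×(+0.17) = -0.280.
E° = -0.280 / 2 = -0.140 V.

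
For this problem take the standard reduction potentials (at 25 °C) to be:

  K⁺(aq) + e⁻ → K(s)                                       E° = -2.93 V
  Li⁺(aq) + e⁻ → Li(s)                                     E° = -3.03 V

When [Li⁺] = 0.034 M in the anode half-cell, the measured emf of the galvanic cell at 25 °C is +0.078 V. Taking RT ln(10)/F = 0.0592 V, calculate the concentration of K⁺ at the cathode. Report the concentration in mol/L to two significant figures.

K⁺/K is the cathode, Li⁺/Li the anode: E°cell = +0.10 V, n = 1.
Overall reaction: K⁺(aq) + Li(s) → K(s) + Li⁺(aq); Q = [Li⁺]^1/[K⁺]^1.
From E = E° − (0.0592/n) log Q: log Q = (E° − E)·n/0.0592 = (+0.10 − (+0.078))·1/0.0592 = 0.3716.
So 1·log[K⁺] = 1·log(0.034) − log Q = -1.4685 − (0.3716) = -1.8401; [K⁺] = 10^(-1.8401) ≈ 0.014 M.

0.014 M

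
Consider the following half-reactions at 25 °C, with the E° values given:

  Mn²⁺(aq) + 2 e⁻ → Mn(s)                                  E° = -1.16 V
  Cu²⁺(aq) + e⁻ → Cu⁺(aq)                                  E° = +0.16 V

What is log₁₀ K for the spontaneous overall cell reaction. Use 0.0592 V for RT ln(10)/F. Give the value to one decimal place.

Cathode: Cu²⁺/Cu⁺; anode: Mn²⁺/Mn. E°cell = +1.32 V, n = 2.
log K = nE°cell / 0.0592 = (2)(+1.32) / 0.0592 = 44.6.

44.6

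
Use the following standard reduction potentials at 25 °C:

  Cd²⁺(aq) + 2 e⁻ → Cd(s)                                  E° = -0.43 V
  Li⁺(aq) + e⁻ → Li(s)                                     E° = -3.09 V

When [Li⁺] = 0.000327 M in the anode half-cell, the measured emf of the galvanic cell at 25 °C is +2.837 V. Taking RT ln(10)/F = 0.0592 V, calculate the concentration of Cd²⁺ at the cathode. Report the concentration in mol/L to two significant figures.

Cd²⁺/Cd is the cathode, Li⁺/Li the anode: E°cell = +2.66 V, n = 2.
Overall reaction: Cd²⁺(aq) + 2 Li(s) → Cd(s) + 2 Li⁺(aq); Q = [Li⁺]^2/[Cd²⁺]^1.
From E = E° − (0.0592/n) log Q: log Q = (E° − E)·n/0.0592 = (+2.66 − (+2.837))·2/0.0592 = -5.9797.
So 1·log[Cd²⁺] = 2·log(0.000327) − log Q = -6.9709 − (-5.9797) = -0.9912; [Cd²⁺] = 10^(-0.9912) ≈ 0.10 M.

0.10 M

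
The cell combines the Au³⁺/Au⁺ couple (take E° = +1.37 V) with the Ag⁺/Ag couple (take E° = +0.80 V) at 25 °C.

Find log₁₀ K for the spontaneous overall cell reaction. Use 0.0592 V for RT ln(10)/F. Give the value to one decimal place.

19.3

Cathode: Au³⁺/Au⁺; anode: Ag⁺/Ag. E°cell = +0.57 V, n = 2.
log K = nE°cell / 0.0592 = (2)(+0.57) / 0.0592 = 19.3.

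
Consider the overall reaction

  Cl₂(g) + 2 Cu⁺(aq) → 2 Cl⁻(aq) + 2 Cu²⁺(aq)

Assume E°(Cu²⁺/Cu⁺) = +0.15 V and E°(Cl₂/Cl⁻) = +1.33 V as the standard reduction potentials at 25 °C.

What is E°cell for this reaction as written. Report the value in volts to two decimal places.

The Cl₂/Cl⁻ couple has the higher reduction potential, so it is the cathode; Cu²⁺/Cu⁺ is oxidised at the anode.
E°cell = E°(cathode) − E°(anode) = (+1.33) − (+0.15) = +1.18 V.

+1.18 V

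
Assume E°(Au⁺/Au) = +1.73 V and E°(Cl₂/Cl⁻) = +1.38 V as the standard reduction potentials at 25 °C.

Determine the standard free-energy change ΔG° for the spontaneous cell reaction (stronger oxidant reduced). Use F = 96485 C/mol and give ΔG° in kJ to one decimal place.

Au⁺/Au (E° = +1.73 V) is the cathode; Cl₂/Cl⁻ (E° = +1.38 V) is the anode, so E°cell = +0.35 V.
Balancing electrons gives n = 2 (lcm of 1 and 2).
ΔG° = −nFE° = −(2)(96485)(+0.35) = -67,540 J = -67.5 kJ.

-67.5 kJ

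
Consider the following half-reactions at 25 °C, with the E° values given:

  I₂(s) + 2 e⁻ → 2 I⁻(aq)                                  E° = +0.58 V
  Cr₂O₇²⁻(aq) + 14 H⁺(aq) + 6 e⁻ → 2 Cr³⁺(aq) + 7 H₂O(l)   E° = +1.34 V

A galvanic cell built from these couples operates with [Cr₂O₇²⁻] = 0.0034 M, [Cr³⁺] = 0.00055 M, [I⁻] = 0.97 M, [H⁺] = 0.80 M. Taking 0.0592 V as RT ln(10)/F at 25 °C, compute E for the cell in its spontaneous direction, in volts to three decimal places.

+0.786 V

Cr₂O₇²⁻/Cr³⁺ is the cathode (higher E°), I₂/I⁻ the anode: E°cell = +1.34 − (+0.58) = +0.76 V, n = 6.
Overall: Cr₂O₇²⁻(aq) + 14 H⁺(aq) + 6 I⁻(aq) → 2 Cr³⁺(aq) + 7 H₂O(l) + 3 I₂(s)
Q = [Cr³⁺]^2 / ([Cr₂O₇²⁻]·[H⁺]^14·[I⁻]^6); log Q = -2.615.
E = E° − (0.0592/n) log Q = +0.76 − (0.0592/6)(-2.615) = +0.786 V.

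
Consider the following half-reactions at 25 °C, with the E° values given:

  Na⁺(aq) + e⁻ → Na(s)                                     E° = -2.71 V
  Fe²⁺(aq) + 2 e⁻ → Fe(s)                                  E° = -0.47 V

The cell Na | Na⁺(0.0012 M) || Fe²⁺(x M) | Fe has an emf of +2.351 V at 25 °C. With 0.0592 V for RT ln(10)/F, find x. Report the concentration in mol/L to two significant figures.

Fe²⁺/Fe is the cathode, Na⁺/Na the anode: E°cell = +2.24 V, n = 2.
Overall reaction: Fe²⁺(aq) + 2 Na(s) → Fe(s) + 2 Na⁺(aq); Q = [Na⁺]^2/[Fe²⁺]^1.
From E = E° − (0.0592/n) log Q: log Q = (E° − E)·n/0.0592 = (+2.24 − (+2.351))·2/0.0592 = -3.7500.
So 1·log[Fe²⁺] = 2·log(0.0012) − log Q = -5.8416 − (-3.7500) = -2.0916; [Fe²⁺] = 10^(-2.0916) ≈ 0.0081 M.

0.0081 M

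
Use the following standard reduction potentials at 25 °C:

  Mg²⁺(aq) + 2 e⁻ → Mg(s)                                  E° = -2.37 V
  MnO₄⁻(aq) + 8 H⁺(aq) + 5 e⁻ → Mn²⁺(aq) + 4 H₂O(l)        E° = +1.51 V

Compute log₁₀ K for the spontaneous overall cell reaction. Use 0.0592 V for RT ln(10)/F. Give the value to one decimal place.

655.4

Cathode: MnO₄⁻/Mn²⁺; anode: Mg²⁺/Mg. E°cell = +3.88 V, n = 10.
log K = nE°cell / 0.0592 = (10)(+3.88) / 0.0592 = 655.4.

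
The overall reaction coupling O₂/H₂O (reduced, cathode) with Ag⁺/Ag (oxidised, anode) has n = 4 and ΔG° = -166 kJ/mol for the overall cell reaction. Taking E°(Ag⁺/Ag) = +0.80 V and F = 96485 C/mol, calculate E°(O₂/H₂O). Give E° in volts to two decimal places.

+1.23 V

E°cell = −ΔG°/(nF) = −(-166×10³)/((4)(96485)) = +0.430 V.
Since O₂/H₂O is the cathode and Ag⁺/Ag the anode, E°cell = E°(O₂/H₂O) − E°(Ag⁺/Ag).
So E°(O₂/H₂O) = E°cell + E°(Ag⁺/Ag) = +0.430 + (+0.80) = +1.23 V.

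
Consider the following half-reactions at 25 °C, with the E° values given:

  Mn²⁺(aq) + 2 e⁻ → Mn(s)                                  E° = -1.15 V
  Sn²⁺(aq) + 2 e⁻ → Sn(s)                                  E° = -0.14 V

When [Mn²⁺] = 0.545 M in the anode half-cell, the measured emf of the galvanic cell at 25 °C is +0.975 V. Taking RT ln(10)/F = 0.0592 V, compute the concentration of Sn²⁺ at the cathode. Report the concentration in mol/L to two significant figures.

0.036 M

Sn²⁺/Sn is the cathode, Mn²⁺/Mn the anode: E°cell = +1.01 V, n = 2.
Overall reaction: Sn²⁺(aq) + Mn(s) → Sn(s) + Mn²⁺(aq); Q = [Mn²⁺]^1/[Sn²⁺]^1.
From E = E° − (0.0592/n) log Q: log Q = (E° − E)·n/0.0592 = (+1.01 − (+0.975))·2/0.0592 = 1.1824.
So 1·log[Sn²⁺] = 1·log(0.545) − log Q = -0.2636 − (1.1824) = -1.4460; [Sn²⁺] = 10^(-1.4460) ≈ 0.036 M.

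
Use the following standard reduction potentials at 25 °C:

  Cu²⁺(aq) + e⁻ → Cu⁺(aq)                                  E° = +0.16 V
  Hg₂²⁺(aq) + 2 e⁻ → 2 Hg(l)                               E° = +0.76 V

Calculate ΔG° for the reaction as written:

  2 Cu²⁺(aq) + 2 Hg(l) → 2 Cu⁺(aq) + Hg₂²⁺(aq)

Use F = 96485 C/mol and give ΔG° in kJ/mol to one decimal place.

As written, Cu²⁺/Cu⁺ is reduced (cathode) and Hg₂²⁺/Hg is oxidised (anode), so E°cell = (+0.16) − (+0.76) = -0.60 V.
Balancing electrons gives n = 2.
ΔG° = −nFE° = −(2)(96485)(-0.60) = 115,782 J = +115.8 kJ/mol.

+115.8 kJ/mol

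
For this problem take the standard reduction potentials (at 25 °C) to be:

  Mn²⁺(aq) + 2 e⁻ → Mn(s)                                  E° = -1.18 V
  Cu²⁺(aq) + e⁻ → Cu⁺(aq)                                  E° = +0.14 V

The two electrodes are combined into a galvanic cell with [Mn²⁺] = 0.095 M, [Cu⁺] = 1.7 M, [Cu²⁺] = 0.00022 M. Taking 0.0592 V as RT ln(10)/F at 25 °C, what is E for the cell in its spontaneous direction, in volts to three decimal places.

+1.120 V

Cu²⁺/Cu⁺ is the cathode (higher E°), Mn²⁺/Mn the anode: E°cell = +0.14 − (-1.18) = +1.32 V, n = 2.
Overall: 2 Cu²⁺(aq) + Mn(s) → 2 Cu⁺(aq) + Mn²⁺(aq)
Q = [Cu⁺]^2·[Mn²⁺] / ([Cu²⁺]^2); log Q = 6.754.
E = E° − (0.0592/n) log Q = +1.32 − (0.0592/2)(6.754) = +1.120 V.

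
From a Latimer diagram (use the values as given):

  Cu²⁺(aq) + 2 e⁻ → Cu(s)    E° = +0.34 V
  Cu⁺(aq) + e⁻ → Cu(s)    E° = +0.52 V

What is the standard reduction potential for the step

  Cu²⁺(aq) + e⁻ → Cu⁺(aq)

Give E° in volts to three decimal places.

Sequential free energies add, so n₃E°₃ = n₁E°₁ + n₂E°₂.
With n₃ = 2, and the known step contributing 1×(+0.52) V, the unknown satisfies 1·E° = 2×(+0.34) − 1×(+0.52) = +0.160.
E° = +0.160 / 1 = +0.160 V.

+0.160 V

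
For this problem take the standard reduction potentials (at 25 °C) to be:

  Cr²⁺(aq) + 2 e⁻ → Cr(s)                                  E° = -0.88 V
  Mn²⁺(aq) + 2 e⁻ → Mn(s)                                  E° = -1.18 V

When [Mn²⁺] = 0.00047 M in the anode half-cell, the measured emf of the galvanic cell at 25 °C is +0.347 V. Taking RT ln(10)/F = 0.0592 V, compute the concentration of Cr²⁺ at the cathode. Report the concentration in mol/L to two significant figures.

0.018 M

Cr²⁺/Cr is the cathode, Mn²⁺/Mn the anode: E°cell = +0.30 V, n = 2.
Overall reaction: Cr²⁺(aq) + Mn(s) → Cr(s) + Mn²⁺(aq); Q = [Mn²⁺]^1/[Cr²⁺]^1.
From E = E° − (0.0592/n) log Q: log Q = (E° − E)·n/0.0592 = (+0.30 − (+0.347))·2/0.0592 = -1.5878.
So 1·log[Cr²⁺] = 1·log(0.00047) − log Q = -3.3279 − (-1.5878) = -1.7401; [Cr²⁺] = 10^(-1.7401) ≈ 0.018 M.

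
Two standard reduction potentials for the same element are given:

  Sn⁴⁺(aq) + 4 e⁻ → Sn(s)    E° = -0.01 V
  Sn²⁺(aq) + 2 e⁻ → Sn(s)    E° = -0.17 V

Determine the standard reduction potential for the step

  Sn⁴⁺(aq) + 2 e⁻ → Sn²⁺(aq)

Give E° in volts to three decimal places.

+0.150 V

Sequential free energies add, so n₃E°₃ = n₁E°₁ + n₂E°₂.
With n₃ = 4, and the known step contributing 2×(-0.17) V, the unknown satisfies 2·E° = 4×(-0.01) − 2×(-0.17) = +0.300.
E° = +0.300 / 2 = +0.150 V.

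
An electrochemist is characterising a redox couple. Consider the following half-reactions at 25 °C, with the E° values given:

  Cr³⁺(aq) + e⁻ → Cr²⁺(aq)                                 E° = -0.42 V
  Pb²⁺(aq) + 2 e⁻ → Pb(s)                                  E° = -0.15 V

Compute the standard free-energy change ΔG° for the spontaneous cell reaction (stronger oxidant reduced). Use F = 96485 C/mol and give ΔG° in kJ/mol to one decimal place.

-52.1 kJ/mol

Pb²⁺/Pb (E° = -0.15 V) is the cathode; Cr³⁺/Cr²⁺ (E° = -0.42 V) is the anode, so E°cell = +0.27 V.
Balancing electrons gives n = 2 (lcm of 2 and 1).
ΔG° = −nFE° = −(2)(96485)(+0.27) = -52,102 J = -52.1 kJ/mol.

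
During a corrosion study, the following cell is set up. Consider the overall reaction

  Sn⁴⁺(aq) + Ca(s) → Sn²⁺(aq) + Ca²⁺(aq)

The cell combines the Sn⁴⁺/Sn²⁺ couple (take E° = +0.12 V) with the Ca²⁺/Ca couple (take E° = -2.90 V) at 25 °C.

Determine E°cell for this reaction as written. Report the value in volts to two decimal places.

The Sn⁴⁺/Sn²⁺ couple has the higher reduction potential, so it is the cathode; Ca²⁺/Ca is oxidised at the anode.
E°cell = E°(cathode) − E°(anode) = (+0.12) − (-2.90) = +3.02 V.
Since E°cell > 0, the reaction is spontaneous under standard conditions.

+3.02 V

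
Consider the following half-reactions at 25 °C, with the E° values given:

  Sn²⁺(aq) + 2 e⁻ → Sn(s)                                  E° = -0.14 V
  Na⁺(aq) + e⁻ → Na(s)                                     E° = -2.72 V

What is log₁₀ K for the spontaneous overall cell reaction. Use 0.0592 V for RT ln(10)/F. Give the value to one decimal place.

87.2

Cathode: Sn²⁺/Sn; anode: Na⁺/Na. E°cell = +2.58 V, n = 2.
log K = nE°cell / 0.0592 = (2)(+2.58) / 0.0592 = 87.2.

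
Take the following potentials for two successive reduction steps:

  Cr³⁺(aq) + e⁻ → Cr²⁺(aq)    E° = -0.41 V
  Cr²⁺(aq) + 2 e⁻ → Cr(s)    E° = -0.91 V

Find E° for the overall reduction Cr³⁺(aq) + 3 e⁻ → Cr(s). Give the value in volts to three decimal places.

Adding the free-energy changes (−nFE°) of the two steps gives −n₃FE°₃ = −n₁FE°₁ − n₂FE°₂.
E°₃ = (1×-0.41 + 2×-0.91) / 3 = (-2.230) / 3 = -0.743 V.

-0.743 V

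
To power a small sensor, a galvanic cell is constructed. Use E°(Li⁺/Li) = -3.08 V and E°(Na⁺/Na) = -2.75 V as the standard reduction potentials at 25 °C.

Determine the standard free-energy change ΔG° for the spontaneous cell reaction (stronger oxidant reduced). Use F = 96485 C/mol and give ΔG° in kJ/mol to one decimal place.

Na⁺/Na (E° = -2.75 V) is the cathode; Li⁺/Li (E° = -3.08 V) is the anode, so E°cell = +0.33 V.
Balancing electrons gives n = 1 (lcm of 1 and 1).
ΔG° = −nFE° = −(1)(96485)(+0.33) = -31,840 J = -31.8 kJ/mol.

-31.8 kJ/mol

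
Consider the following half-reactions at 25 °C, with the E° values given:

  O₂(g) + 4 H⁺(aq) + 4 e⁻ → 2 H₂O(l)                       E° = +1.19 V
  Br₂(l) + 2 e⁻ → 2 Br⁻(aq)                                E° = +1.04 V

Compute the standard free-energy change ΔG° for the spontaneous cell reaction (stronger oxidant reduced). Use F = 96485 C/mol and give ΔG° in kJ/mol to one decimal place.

-57.9 kJ/mol

O₂/H₂O (E° = +1.19 V) is the cathode; Br₂/Br⁻ (E° = +1.04 V) is the anode, so E°cell = +0.15 V.
Balancing electrons gives n = 4 (lcm of 4 and 2).
ΔG° = −nFE° = −(4)(96485)(+0.15) = -57,891 J = -57.9 kJ/mol.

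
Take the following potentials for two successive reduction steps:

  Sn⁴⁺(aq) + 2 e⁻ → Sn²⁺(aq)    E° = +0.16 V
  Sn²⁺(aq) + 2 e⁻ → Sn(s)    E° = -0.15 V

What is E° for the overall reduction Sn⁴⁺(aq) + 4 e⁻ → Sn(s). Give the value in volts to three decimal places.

+0.005 V

Standard free energies of sequential steps add: ΔG°₃ = ΔG°₁ + ΔG°₂, so n₃E°₃ = n₁E°₁ + n₂E°₂.
E°₃ = (2×+0.16 + 2×-0.15) / 4 = (+0.020) / 4 = +0.005 V.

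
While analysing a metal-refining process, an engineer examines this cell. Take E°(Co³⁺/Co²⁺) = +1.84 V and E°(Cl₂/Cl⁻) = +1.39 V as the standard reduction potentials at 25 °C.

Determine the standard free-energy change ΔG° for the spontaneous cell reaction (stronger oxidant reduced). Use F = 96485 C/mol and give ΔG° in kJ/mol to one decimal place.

Co³⁺/Co²⁺ (E° = +1.84 V) is the cathode; Cl₂/Cl⁻ (E° = +1.39 V) is the anode, so E°cell = +0.45 V.
Balancing electrons gives n = 2 (lcm of 1 and 2).
ΔG° = −nFE° = −(2)(96485)(+0.45) = -86,836 J = -86.8 kJ/mol.

-86.8 kJ/mol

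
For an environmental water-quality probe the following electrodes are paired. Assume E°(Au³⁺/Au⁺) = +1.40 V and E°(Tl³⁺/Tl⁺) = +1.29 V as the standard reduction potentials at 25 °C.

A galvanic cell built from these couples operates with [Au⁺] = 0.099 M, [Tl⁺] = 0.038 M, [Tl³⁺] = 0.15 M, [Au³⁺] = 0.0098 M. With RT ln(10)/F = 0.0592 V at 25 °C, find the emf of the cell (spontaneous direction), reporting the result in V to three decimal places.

+0.063 V

Au³⁺/Au⁺ is the cathode (higher E°), Tl³⁺/Tl⁺ the anode: E°cell = +1.40 − (+1.29) = +0.11 V, n = 2.
Overall: Au³⁺(aq) + Tl⁺(aq) → Au⁺(aq) + Tl³⁺(aq)
Q = [Au⁺]·[Tl³⁺] / ([Au³⁺]·[Tl⁺]); log Q = 1.601.
E = E° − (0.0592/n) log Q = +0.11 − (0.0592/2)(1.601) = +0.063 V.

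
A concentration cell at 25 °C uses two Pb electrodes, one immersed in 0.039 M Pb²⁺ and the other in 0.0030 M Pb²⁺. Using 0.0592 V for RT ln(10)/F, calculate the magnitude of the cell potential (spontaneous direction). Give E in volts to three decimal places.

+0.033 V

For a concentration cell E°cell = 0. The 0.039 M side is the cathode (reduction is favoured where [Pb²⁺] is higher).
With n = 2, E = −(0.0592/2) log([Pb²⁺]ₐₙ/[Pb²⁺]꜀ₐₜ) = −(0.0592/2) log(0.003/0.039) = −(0.0592/2)(-1.114) = +0.033 V.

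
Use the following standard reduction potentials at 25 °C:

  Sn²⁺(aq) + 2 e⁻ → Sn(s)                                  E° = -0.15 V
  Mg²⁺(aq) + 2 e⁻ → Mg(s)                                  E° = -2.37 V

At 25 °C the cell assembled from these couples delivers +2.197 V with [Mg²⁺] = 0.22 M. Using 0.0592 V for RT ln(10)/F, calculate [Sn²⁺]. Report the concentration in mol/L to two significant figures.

0.037 M

Sn²⁺/Sn is the cathode, Mg²⁺/Mg the anode: E°cell = +2.22 V, n = 2.
Overall reaction: Sn²⁺(aq) + Mg(s) → Sn(s) + Mg²⁺(aq); Q = [Mg²⁺]^1/[Sn²⁺]^1.
From E = E° − (0.0592/n) log Q: log Q = (E° − E)·n/0.0592 = (+2.22 − (+2.197))·2/0.0592 = 0.7770.
So 1·log[Sn²⁺] = 1·log(0.22) − log Q = -0.6576 − (0.7770) = -1.4346; [Sn²⁺] = 10^(-1.4346) ≈ 0.037 M.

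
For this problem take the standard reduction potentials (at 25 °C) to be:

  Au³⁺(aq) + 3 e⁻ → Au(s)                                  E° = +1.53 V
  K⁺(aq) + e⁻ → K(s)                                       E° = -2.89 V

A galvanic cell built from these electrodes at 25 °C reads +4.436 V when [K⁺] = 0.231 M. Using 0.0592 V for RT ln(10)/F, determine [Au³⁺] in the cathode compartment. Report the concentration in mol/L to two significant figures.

Au³⁺/Au is the cathode, K⁺/K the anode: E°cell = +4.42 V, n = 3.
Overall reaction: Au³⁺(aq) + 3 K(s) → Au(s) + 3 K⁺(aq); Q = [K⁺]^3/[Au³⁺]^1.
From E = E° − (0.0592/n) log Q: log Q = (E° − E)·n/0.0592 = (+4.42 − (+4.436))·3/0.0592 = -0.8108.
So 1·log[Au³⁺] = 3·log(0.231) − log Q = -1.9092 − (-0.8108) = -1.0984; [Au³⁺] = 10^(-1.0984) ≈ 0.080 M.

0.080 M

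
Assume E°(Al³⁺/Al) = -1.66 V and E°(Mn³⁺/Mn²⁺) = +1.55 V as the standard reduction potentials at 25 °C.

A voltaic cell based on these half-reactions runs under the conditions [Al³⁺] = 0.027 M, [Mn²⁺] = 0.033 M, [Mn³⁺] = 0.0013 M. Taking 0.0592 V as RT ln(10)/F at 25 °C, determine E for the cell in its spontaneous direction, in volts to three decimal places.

Mn³⁺/Mn²⁺ is the cathode (higher E°), Al³⁺/Al the anode: E°cell = +1.55 − (-1.66) = +3.21 V, n = 3.
Overall: 3 Mn³⁺(aq) + Al(s) → 3 Mn²⁺(aq) + Al³⁺(aq)
Q = [Mn²⁺]^3·[Al³⁺] / ([Mn³⁺]^3); log Q = 2.645.
E = E° − (0.0592/n) log Q = +3.21 − (0.0592/3)(2.645) = +3.158 V.

+3.158 V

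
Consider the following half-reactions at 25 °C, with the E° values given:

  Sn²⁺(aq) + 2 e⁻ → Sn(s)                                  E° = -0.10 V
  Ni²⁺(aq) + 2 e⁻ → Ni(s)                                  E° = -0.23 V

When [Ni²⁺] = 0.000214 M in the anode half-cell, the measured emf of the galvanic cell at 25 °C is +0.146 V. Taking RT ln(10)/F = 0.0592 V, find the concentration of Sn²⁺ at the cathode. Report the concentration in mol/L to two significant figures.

Sn²⁺/Sn is the cathode, Ni²⁺/Ni the anode: E°cell = +0.13 V, n = 2.
Overall reaction: Sn²⁺(aq) + Ni(s) → Sn(s) + Ni²⁺(aq); Q = [Ni²⁺]^1/[Sn²⁺]^1.
From E = E° − (0.0592/n) log Q: log Q = (E° − E)·n/0.0592 = (+0.13 − (+0.146))·2/0.0592 = -0.5405.
So 1·log[Sn²⁺] = 1·log(0.000214) − log Q = -3.6696 − (-0.5405) = -3.1291; [Sn²⁺] = 10^(-3.1291) ≈ 0.00074 M.

0.00074 M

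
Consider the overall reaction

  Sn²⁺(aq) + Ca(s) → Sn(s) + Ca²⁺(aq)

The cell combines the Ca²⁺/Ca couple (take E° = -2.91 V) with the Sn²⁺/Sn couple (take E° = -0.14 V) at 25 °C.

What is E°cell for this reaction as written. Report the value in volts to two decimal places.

The Sn²⁺/Sn couple has the higher reduction potential, so it is the cathode; Ca²⁺/Ca is oxidised at the anode.
E°cell = E°(cathode) − E°(anode) = (-0.14) − (-2.91) = +2.77 V.

+2.77 V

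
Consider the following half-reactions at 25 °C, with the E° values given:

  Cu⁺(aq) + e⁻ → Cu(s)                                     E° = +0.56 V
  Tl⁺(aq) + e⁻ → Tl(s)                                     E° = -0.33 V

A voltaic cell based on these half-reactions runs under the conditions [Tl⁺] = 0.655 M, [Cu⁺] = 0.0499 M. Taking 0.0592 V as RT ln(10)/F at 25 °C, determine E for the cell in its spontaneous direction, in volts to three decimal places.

+0.824 V

Cu⁺/Cu is the cathode (higher E°), Tl⁺/Tl the anode: E°cell = +0.56 − (-0.33) = +0.89 V, n = 1.
Overall: Cu⁺(aq) + Tl(s) → Cu(s) + Tl⁺(aq)
Q = [Tl⁺] / ([Cu⁺]); log Q = 1.118.
E = E° − (0.0592/n) log Q = +0.89 − (0.0592/1)(1.118) = +0.824 V.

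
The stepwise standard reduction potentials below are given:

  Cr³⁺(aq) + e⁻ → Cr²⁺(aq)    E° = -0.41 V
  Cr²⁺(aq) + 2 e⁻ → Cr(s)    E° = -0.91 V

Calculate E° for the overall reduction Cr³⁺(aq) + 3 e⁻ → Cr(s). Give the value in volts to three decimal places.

Standard free energies of sequential steps add: ΔG°₃ = ΔG°₁ + ΔG°₂, so n₃E°₃ = n₁E°₁ + n₂E°₂.
E°₃ = (1×-0.41 + 2×-0.91) / 3 = (-2.230) / 3 = -0.743 V.
Simply averaging or adding the two E° values would be wrong; the electron-weighted sum is required.

-0.743 V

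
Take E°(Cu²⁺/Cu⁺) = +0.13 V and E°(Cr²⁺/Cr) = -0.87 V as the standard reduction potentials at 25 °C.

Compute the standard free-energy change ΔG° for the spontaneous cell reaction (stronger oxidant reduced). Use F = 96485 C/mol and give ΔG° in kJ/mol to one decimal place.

-193.0 kJ/mol

Cu²⁺/Cu⁺ (E° = +0.13 V) is the cathode; Cr²⁺/Cr (E° = -0.87 V) is the anode, so E°cell = +1.00 V.
Balancing electrons gives n = 2 (lcm of 1 and 2).
ΔG° = −nFE° = −(2)(96485)(+1.00) = -192,970 J = -193.0 kJ/mol.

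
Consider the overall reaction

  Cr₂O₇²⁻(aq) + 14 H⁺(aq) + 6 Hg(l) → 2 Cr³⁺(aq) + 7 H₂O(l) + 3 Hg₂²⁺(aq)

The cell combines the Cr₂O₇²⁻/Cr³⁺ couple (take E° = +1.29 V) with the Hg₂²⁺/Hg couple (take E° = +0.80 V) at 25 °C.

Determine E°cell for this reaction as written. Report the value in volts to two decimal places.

+0.49 V

The Cr₂O₇²⁻/Cr³⁺ couple has the higher reduction potential, so it is the cathode; Hg₂²⁺/Hg is oxidised at the anode.
E°cell = E°(cathode) − E°(anode) = (+1.29) − (+0.80) = +0.49 V.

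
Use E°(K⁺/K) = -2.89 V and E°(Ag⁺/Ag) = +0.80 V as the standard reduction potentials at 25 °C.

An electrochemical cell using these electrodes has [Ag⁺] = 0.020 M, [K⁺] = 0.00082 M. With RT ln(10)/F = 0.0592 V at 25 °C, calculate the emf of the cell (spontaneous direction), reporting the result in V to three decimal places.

Ag⁺/Ag is the cathode (higher E°), K⁺/K the anode: E°cell = +0.80 − (-2.89) = +3.69 V, n = 1.
Overall: Ag⁺(aq) + K(s) → Ag(s) + K⁺(aq)
Q = [K⁺] / ([Ag⁺]); log Q = -1.387.
E = E° − (0.0592/n) log Q = +3.69 − (0.0592/1)(-1.387) = +3.772 V.

+3.772 V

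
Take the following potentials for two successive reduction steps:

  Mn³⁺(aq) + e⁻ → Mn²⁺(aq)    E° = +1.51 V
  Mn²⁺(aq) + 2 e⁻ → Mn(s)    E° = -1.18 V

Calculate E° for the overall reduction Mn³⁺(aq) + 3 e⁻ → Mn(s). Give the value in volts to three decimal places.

-0.283 V

Standard free energies of sequential steps add: ΔG°₃ = ΔG°₁ + ΔG°₂, so n₃E°₃ = n₁E°₁ + n₂E°₂.
E°₃ = (1×+1.51 + 2×-1.18) / 3 = (-0.850) / 3 = -0.283 V.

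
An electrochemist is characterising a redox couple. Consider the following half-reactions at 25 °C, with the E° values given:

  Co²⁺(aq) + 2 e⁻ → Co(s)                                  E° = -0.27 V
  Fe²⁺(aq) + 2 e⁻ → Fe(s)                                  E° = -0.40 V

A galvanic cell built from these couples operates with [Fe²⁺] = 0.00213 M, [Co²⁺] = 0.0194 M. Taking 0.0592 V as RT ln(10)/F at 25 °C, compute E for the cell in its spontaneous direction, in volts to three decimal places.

+0.158 V

Co²⁺/Co is the cathode (higher E°), Fe²⁺/Fe the anode: E°cell = -0.27 − (-0.40) = +0.13 V, n = 2.
Overall: Co²⁺(aq) + Fe(s) → Co(s) + Fe²⁺(aq)
Q = [Fe²⁺] / ([Co²⁺]); log Q = -0.959.
E = E° − (0.0592/n) log Q = +0.13 − (0.0592/2)(-0.959) = +0.158 V.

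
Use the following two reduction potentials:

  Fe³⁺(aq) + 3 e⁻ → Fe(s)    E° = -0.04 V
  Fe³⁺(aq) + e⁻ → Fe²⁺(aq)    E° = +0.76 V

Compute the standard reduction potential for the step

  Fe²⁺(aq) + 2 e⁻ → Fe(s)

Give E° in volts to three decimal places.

-0.440 V

Sequential free energies add, so n₃E°₃ = n₁E°₁ + n₂E°₂.
With n₃ = 3, and the known step contributing 1×(+0.76) V, the unknown satisfies 2·E° = 3×(-0.04) − 1×(+0.76) = -0.880.
E° = -0.880 / 2 = -0.440 V.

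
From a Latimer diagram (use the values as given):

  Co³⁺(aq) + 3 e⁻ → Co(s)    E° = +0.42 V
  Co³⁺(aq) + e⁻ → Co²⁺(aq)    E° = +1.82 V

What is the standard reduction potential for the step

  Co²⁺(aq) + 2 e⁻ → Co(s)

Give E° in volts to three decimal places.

-0.280 V

Sequential free energies add, so n₃E°₃ = n₁E°₁ + n₂E°₂.
With n₃ = 3, and the known step contributing 1×(+1.82) V, the unknown satisfies 2·E° = 3×(+0.42) − 1×(+1.82) = -0.560.
E° = -0.560 / 2 = -0.280 V.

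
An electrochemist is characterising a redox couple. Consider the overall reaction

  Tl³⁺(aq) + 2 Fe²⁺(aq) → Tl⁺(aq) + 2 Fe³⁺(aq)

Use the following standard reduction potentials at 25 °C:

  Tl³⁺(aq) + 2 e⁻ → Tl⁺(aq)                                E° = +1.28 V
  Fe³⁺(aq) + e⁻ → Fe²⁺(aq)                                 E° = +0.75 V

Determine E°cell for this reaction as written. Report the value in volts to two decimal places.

+0.53 V

The Tl³⁺/Tl⁺ couple has the higher reduction potential, so it is the cathode; Fe³⁺/Fe²⁺ is oxidised at the anode.
E°cell = E°(cathode) − E°(anode) = (+1.28) − (+0.75) = +0.53 V.
Since E°cell > 0, the reaction is spontaneous under standard conditions.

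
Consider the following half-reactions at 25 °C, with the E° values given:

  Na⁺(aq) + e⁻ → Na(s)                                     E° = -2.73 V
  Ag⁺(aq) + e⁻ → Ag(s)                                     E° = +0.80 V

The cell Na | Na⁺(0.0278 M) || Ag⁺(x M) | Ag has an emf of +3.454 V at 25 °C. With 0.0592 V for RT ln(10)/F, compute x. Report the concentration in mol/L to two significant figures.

Ag⁺/Ag is the cathode, Na⁺/Na the anode: E°cell = +3.53 V, n = 1.
Overall reaction: Ag⁺(aq) + Na(s) → Ag(s) + Na⁺(aq); Q = [Na⁺]^1/[Ag⁺]^1.
From E = E° − (0.0592/n) log Q: log Q = (E° − E)·n/0.0592 = (+3.53 − (+3.454))·1/0.0592 = 1.2838.
So 1·log[Ag⁺] = 1·log(0.0278) − log Q = -1.5560 − (1.2838) = -2.8398; [Ag⁺] = 10^(-2.8398) ≈ 0.0014 M.

0.0014 M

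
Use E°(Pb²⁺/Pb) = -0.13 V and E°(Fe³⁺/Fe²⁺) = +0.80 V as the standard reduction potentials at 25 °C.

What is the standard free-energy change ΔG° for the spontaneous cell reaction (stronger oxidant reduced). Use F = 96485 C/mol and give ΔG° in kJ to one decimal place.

-179.5 kJ

Fe³⁺/Fe²⁺ (E° = +0.80 V) is the cathode; Pb²⁺/Pb (E° = -0.13 V) is the anode, so E°cell = +0.93 V.
Balancing electrons gives n = 2 (lcm of 1 and 2).
ΔG° = −nFE° = −(2)(96485)(+0.93) = -179,462 J = -179.5 kJ.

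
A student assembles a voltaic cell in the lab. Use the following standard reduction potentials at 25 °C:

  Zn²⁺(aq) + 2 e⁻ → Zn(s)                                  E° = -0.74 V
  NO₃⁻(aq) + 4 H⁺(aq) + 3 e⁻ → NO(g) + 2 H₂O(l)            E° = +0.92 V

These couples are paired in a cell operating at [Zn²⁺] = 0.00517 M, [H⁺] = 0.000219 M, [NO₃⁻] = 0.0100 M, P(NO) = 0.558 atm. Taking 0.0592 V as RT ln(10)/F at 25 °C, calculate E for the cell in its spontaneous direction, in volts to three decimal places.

NO₃⁻/NO is the cathode (higher E°), Zn²⁺/Zn the anode: E°cell = +0.92 − (-0.74) = +1.66 V, n = 6.
Overall: 2 NO₃⁻(aq) + 8 H⁺(aq) + 3 Zn(s) → 2 NO(g) + 4 H₂O(l) + 3 Zn²⁺(aq)
Q = P(NO)^2·[Zn²⁺]^3 / ([NO₃⁻]^2·[H⁺]^8); log Q = 25.910.
E = E° − (0.0592/n) log Q = +1.66 − (0.0592/6)(25.910) = +1.404 V.

+1.404 V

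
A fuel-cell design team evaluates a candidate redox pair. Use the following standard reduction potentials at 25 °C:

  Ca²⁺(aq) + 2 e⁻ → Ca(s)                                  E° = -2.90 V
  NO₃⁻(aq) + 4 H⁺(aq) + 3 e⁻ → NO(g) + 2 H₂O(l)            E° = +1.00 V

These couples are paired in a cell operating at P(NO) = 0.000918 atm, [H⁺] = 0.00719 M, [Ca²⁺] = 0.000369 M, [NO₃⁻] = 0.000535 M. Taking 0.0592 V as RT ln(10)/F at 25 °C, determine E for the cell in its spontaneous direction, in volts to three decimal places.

+3.828 V

NO₃⁻/NO is the cathode (higher E°), Ca²⁺/Ca the anode: E°cell = +1.00 − (-2.90) = +3.90 V, n = 6.
Overall: 2 NO₃⁻(aq) + 8 H⁺(aq) + 3 Ca(s) → 2 NO(g) + 4 H₂O(l) + 3 Ca²⁺(aq)
Q = P(NO)^2·[Ca²⁺]^3 / ([NO₃⁻]^2·[H⁺]^8); log Q = 7.316.
E = E° − (0.0592/n) log Q = +3.90 − (0.0592/6)(7.316) = +3.828 V.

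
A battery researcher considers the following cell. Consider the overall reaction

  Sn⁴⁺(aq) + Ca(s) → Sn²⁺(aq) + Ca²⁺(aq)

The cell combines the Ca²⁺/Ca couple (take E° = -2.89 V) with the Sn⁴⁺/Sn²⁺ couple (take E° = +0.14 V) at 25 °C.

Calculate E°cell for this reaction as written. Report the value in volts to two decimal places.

The Sn⁴⁺/Sn²⁺ couple has the higher reduction potential, so it is the cathode; Ca²⁺/Ca is oxidised at the anode.
E°cell = E°(cathode) − E°(anode) = (+0.14) − (-2.89) = +3.03 V.

+3.03 V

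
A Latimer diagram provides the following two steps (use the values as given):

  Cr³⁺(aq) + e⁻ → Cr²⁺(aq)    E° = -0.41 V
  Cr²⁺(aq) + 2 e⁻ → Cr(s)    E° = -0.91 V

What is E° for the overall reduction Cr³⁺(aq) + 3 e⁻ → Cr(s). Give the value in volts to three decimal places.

Standard free energies of sequential steps add: ΔG°₃ = ΔG°₁ + ΔG°₂, so n₃E°₃ = n₁E°₁ + n₂E°₂.
E°₃ = (1×-0.41 + 2×-0.91) / 3 = (-2.230) / 3 = -0.743 V.
E° values themselves are not directly additive — weighting by electron count is essential.

-0.743 V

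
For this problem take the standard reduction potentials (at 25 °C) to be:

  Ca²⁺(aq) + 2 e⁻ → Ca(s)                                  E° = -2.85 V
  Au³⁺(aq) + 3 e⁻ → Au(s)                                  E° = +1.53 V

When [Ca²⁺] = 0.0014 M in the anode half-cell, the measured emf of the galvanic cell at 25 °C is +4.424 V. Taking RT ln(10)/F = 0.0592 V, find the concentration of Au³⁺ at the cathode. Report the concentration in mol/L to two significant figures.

0.0089 M

Au³⁺/Au is the cathode, Ca²⁺/Ca the anode: E°cell = +4.38 V, n = 6.
Overall reaction: 2 Au³⁺(aq) + 3 Ca(s) → 2 Au(s) + 3 Ca²⁺(aq); Q = [Ca²⁺]^3/[Au³⁺]^2.
From E = E° − (0.0592/n) log Q: log Q = (E° − E)·n/0.0592 = (+4.38 − (+4.424))·6/0.0592 = -4.4595.
So 2·log[Au³⁺] = 3·log(0.0014) − log Q = -8.5616 − (-4.4595) = -4.1021; log[Au³⁺] = -4.1021 / 2 = -2.0511; [Au³⁺] = 10^(-2.0511) ≈ 0.0089 M.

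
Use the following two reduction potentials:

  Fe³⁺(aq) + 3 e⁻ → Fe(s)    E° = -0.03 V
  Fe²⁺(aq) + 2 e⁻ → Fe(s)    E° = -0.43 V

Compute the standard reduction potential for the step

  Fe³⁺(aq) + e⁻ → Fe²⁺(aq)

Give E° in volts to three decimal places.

+0.770 V

Sequential free energies add, so n₃E°₃ = n₁E°₁ + n₂E°₂.
With n₃ = 3, and the known step contributing 2×(-0.43) V, the unknown satisfies 1·E° = 3×(-0.03) − 2×(-0.43) = +0.770.
E° = +0.770 / 1 = +0.770 V.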